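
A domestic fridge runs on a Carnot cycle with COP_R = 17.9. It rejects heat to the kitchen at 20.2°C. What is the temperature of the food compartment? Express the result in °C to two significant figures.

For a Carnot refrigerator COP_R = T_C/(T_H − T_C), so T_C = COP·T_H/(1 + COP).
With T_H = 293.35 K, T_C = 17.9 × 293.35/18.90 = 277.83 K.
Converting, 277.83 K = 4.68°C.

4.7 °C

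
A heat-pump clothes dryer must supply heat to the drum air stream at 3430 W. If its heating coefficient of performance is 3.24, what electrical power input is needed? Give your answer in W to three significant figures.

Ẇ = Q̇_H/COP_HP = 3430/3.24 = 1059 W.

1060 W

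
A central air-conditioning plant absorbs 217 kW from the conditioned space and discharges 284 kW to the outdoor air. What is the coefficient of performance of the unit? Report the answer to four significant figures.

3.239

The first law gives Q̇_H = Q̇_C + Ẇ, so the three rates are Q̇_C = 217.0, Q̇_H = 284.0, Ẇ = 67.00 kW.
COP_R = Q̇_C/Ẇ = 217.0/67.00 = 3.239.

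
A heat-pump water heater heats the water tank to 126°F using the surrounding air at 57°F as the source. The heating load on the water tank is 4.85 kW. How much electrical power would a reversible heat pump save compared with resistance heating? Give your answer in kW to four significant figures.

4.279 kW

In absolute terms T_C = 287.04 K and T_H = 325.37 K, so ΔT = 38.33 K.
COP_Carnot = T_H/ΔT = 325.37/38.33 = 8.488.
Resistance heating needs Ẇ_res = Q̇_H = 4.850 kW; the reversible heat pump needs only Ẇ_hp = Q̇_H/COP = 0.5714 kW.
Saving = 4.850 − 0.5714 = 4.279 kW.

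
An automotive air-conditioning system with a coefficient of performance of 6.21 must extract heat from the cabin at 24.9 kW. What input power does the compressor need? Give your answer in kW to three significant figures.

4.01 kW

Ẇ = Q̇_C/COP = 24.90/6.21 = 4.010 kW.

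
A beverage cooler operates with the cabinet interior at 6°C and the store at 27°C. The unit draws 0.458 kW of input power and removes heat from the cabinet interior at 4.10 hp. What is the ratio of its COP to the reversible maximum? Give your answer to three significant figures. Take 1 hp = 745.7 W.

0.502

Converting, Q̇_C = 4.100 hp = 3.057 kW, so COP_actual = Q̇_C/Ẇ = 3.057/0.4580 = 6.675.
In absolute terms T_C = 279.15 K and T_H = 300.15 K, so ΔT = 21.00 K.
COP_Carnot = T_C/ΔT = 279.15/21.00 = 13.29.
η_II = COP_actual/COP_Carnot = 6.675/13.29 = 0.5022.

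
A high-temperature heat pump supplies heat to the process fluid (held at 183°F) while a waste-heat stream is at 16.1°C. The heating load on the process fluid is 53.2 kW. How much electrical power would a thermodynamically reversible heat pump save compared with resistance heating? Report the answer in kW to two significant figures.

In absolute terms T_C = 289.25 K and T_H = 357.04 K, so ΔT = 67.79 K.
COP_Carnot = T_H/ΔT = 357.04/67.79 = 5.267.
Resistance heating needs Ẇ_res = Q̇_H = 53.20 kW; the reversible heat pump needs only Ẇ_hp = Q̇_H/COP = 10.10 kW.
Saving = 53.20 − 10.10 = 43.10 kW.

43 kW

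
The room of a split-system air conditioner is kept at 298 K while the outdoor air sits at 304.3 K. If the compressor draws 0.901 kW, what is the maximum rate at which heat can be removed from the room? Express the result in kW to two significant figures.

43 kW

The reservoir spacing is ΔT = 304.3 − 298 = 6.300 K.
COP_Carnot = T_C/ΔT = 298.00/6.300 = 47.30.
Q̇_max = COP_Carnot × Ẇ = 47.30 × 0.9010 kW = 42.62 kW.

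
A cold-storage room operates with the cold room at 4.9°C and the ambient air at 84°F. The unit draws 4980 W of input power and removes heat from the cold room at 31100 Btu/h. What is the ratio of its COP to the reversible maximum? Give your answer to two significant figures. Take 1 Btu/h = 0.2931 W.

Converting, Q̇_C = 31100 Btu/h = 9115 W, so COP_actual = Q̇_C/Ẇ = 9115/4980 = 1.830.
In absolute terms T_C = 278.05 K and T_H = 302.04 K, so ΔT = 23.99 K.
COP_Carnot = T_C/ΔT = 278.05/23.99 = 11.59.
η_II = COP_actual/COP_Carnot = 1.830/11.59 = 0.1579.

0.16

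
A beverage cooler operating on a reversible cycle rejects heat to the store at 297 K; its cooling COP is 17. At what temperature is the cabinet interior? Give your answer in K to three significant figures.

For a Carnot refrigerator COP_R = T_C/(T_H − T_C), so T_C = COP·T_H/(1 + COP).
With T_H = 297.00 K, T_C = 17 × 297.00/18.00 = 280.50 K.

281 K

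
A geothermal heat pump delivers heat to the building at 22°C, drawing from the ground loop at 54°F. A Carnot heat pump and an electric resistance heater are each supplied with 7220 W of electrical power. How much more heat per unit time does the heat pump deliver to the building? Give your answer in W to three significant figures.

In absolute terms T_C = 285.37 K and T_H = 295.15 K, so ΔT = 9.778 K.
COP_Carnot = T_H/ΔT = 295.15/9.778 = 30.19.
The heat pump delivers Q̇_H = COP × Ẇ = 217900 W; the resistance heater delivers Ẇ = 7220 W.
Extra = (COP − 1)·Ẇ = 210700 W.

211000 W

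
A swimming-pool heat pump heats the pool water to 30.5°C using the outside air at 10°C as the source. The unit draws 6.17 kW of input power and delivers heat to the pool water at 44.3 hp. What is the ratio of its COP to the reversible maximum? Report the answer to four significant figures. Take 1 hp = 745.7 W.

0.3615

Converting, Q̇_H = 44.30 hp = 33.03 kW, so COP_actual = Q̇_H/Ẇ = 33.03/6.170 = 5.354.
In absolute terms T_C = 283.15 K and T_H = 303.65 K, so ΔT = 20.50 K.
COP_Carnot = T_H/ΔT = 303.65/20.50 = 14.81.
η_II = COP_actual/COP_Carnot = 5.354/14.81 = 0.3615.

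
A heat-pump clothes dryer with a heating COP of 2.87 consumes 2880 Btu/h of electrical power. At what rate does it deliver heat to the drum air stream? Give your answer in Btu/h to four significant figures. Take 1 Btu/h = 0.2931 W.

8266 Btu/h

Q̇_H = COP_HP × Ẇ = 2.87 × 2880 = 8266 Btu/h.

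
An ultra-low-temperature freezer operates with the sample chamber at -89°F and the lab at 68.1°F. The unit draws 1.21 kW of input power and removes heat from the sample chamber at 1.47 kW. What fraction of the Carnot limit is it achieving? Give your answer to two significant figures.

0.51

COP_actual = Q̇_C/Ẇ = 1.470/1.210 = 1.215.
In absolute terms T_C = 205.93 K and T_H = 293.21 K, so ΔT = 87.28 K.
COP_Carnot = T_C/ΔT = 205.93/87.28 = 2.359.
η_II = COP_actual/COP_Carnot = 1.215/2.359 = 0.5149.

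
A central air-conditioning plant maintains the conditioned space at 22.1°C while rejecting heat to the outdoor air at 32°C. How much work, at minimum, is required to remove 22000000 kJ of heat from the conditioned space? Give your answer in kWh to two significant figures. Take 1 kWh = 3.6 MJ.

In absolute terms T_C = 295.25 K and T_H = 305.15 K, so ΔT = 9.900 K.
The reversible limit is COP_R = T_C/ΔT = 29.82, so W_min = Q_C/COP = Q_C·ΔT/T_C.
W_min = 22000000 × 9.900/295.25 = 737700 kJ = 204.9 kWh.

200 kWh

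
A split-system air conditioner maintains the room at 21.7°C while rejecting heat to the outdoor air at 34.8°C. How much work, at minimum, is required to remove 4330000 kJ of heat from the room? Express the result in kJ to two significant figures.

In absolute terms T_C = 294.85 K and T_H = 307.95 K, so ΔT = 13.10 K.
The reversible limit is COP_R = T_C/ΔT = 22.51, so W_min = Q_C/COP = Q_C·ΔT/T_C.
W_min = 4330000 × 13.10/294.85 = 192400 kJ.

190000 kJ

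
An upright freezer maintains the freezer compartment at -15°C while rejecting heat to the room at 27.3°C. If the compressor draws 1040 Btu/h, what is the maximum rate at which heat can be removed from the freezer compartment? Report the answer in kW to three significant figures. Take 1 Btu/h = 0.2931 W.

In absolute terms T_C = 258.15 K and T_H = 300.45 K, so ΔT = 42.30 K.
COP_Carnot = T_C/ΔT = 258.15/42.30 = 6.103.
Q̇_max = COP_Carnot × Ẇ = 6.103 × 1040 Btu/h = 6347 Btu/h = 1.860 kW.

1.86 kW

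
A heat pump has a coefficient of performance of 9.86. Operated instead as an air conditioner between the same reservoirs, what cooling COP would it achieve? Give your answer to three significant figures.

8.86

Since Q_H = Q_C + W for any cycle, COP_R = Q_C/W = Q_H/W − 1.
COP_R = 9.86 − 1 = 8.86.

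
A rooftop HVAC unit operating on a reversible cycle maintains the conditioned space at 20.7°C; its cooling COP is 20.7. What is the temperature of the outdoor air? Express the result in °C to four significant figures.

COP_R = T_C/(T_H − T_C) gives T_H − T_C = T_C/COP.
With T_C = 293.85 K, T_H = 293.85 × (1 + 1/20.7) = 308.05 K.
Converting, 308.05 K = 34.90°C.

34.90 °C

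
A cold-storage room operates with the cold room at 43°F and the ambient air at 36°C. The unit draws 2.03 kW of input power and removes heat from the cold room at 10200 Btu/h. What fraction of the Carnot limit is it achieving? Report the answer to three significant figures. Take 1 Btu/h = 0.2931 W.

Converting, Q̇_C = 10200 Btu/h = 2.990 kW, so COP_actual = Q̇_C/Ẇ = 2.990/2.030 = 1.473.
In absolute terms T_C = 279.26 K and T_H = 309.15 K, so ΔT = 29.89 K.
COP_Carnot = T_C/ΔT = 279.26/29.89 = 9.343.
η_II = COP_actual/COP_Carnot = 1.473/9.343 = 0.1576.

0.158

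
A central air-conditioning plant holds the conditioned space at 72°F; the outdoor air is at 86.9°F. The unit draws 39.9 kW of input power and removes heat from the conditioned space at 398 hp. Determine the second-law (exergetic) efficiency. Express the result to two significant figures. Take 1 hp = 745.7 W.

0.21

Converting, Q̇_C = 398.0 hp = 296.8 kW, so COP_actual = Q̇_C/Ẇ = 296.8/39.90 = 7.438.
In absolute terms T_C = 295.37 K and T_H = 303.65 K, so ΔT = 8.278 K.
COP_Carnot = T_C/ΔT = 295.37/8.278 = 35.68.
η_II = COP_actual/COP_Carnot = 7.438/35.68 = 0.2085.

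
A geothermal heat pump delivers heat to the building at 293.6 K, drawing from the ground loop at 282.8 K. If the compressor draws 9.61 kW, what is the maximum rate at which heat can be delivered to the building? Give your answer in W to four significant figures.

261200 W

The reservoir spacing is ΔT = 293.6 − 282.8 = 10.80 K.
COP_Carnot = T_H/ΔT = 293.60/10.80 = 27.19.
Q̇_max = COP_Carnot × Ẇ = 27.19 × 9.610 kW = 261.2 kW = 261200 W.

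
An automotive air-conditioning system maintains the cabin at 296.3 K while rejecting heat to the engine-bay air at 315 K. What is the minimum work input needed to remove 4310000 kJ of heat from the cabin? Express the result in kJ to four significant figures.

The reservoir spacing is ΔT = 315 − 296.3 = 18.70 K.
The reversible limit is COP_R = T_C/ΔT = 15.84, so W_min = Q_C/COP = Q_C·ΔT/T_C.
W_min = 4310000 × 18.70/296.30 = 272000 kJ.

272000 kJ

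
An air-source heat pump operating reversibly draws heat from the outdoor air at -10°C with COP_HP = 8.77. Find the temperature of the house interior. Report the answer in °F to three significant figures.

75.0 °F

COP_HP = T_H/(T_H − T_C) rearranges to T_H = COP·T_C/(COP − 1).
With T_C = 263.15 K, T_H = 8.77 × 263.15/7.770 = 297.02 K.
Converting, 297.02 K = 74.96°F.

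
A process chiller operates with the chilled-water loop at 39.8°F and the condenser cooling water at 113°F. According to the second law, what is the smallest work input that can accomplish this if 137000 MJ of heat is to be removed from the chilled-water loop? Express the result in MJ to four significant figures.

In absolute terms T_C = 277.48 K and T_H = 318.15 K, so ΔT = 40.67 K.
The reversible limit is COP_R = T_C/ΔT = 6.823, so W_min = Q_C/COP = Q_C·ΔT/T_C.
W_min = 137000 × 40.67/277.48 = 20080 MJ.

20080 MJ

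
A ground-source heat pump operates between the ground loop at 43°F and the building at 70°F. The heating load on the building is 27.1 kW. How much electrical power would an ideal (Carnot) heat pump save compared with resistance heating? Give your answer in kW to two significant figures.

26 kW

In absolute terms T_C = 279.26 K and T_H = 294.26 K, so ΔT = 15.00 K.
COP_Carnot = T_H/ΔT = 294.26/15.00 = 19.62.
Resistance heating needs Ẇ_res = Q̇_H = 27.10 kW; the reversible heat pump needs only Ẇ_hp = Q̇_H/COP = 1.381 kW.
Saving = 27.10 − 1.381 = 25.72 kW.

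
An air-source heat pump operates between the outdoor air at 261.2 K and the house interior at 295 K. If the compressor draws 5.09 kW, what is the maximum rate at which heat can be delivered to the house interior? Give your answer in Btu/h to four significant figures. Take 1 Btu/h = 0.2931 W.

151600 Btu/h

The reservoir spacing is ΔT = 295 − 261.2 = 33.80 K.
COP_Carnot = T_H/ΔT = 295.00/33.80 = 8.728.
Q̇_max = COP_Carnot × Ẇ = 8.728 × 5.090 kW = 44.42 kW = 151600 Btu/h.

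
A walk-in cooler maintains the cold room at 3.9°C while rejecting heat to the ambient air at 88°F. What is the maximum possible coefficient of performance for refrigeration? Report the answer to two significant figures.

In absolute terms T_C = 277.05 K and T_H = 304.26 K, so ΔT = 27.21 K.
For a reversible cycle, COP_Carnot = T_C/ΔT = 277.05/27.21 = 10.18.

10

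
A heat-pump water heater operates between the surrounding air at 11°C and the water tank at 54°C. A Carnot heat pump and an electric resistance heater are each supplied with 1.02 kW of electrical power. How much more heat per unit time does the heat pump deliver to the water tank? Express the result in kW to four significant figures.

In absolute terms T_C = 284.15 K and T_H = 327.15 K, so ΔT = 43.00 K.
COP_Carnot = T_H/ΔT = 327.15/43.00 = 7.608.
The heat pump delivers Q̇_H = COP × Ẇ = 7.760 kW; the resistance heater delivers Ẇ = 1.020 kW.
Extra = (COP − 1)·Ẇ = 6.740 kW.

6.740 kW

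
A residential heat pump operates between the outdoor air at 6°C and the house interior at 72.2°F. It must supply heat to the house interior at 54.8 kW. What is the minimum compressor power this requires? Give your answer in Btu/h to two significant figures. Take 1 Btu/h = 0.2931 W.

10000 Btu/h

In absolute terms T_C = 279.15 K and T_H = 295.48 K, so ΔT = 16.33 K.
COP_Carnot = T_H/ΔT = 295.48/16.33 = 18.09.
Ẇ_min = Q̇/COP_Carnot = 54.80/18.09 = 3.029 kW = 10330 Btu/h.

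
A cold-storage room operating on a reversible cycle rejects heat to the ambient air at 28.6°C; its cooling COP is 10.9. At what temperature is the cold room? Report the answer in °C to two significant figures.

3.2 °C

For a Carnot refrigerator COP_R = T_C/(T_H − T_C), so T_C = COP·T_H/(1 + COP).
With T_H = 301.75 K, T_C = 10.9 × 301.75/11.90 = 276.39 K.
Converting, 276.39 K = 3.24°C.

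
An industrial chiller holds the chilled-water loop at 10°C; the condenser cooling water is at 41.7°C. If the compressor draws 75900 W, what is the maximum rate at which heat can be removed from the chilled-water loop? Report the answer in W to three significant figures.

678000 W

In absolute terms T_C = 283.15 K and T_H = 314.85 K, so ΔT = 31.70 K.
COP_Carnot = T_C/ΔT = 283.15/31.70 = 8.932.
Q̇_max = COP_Carnot × Ẇ = 8.932 × 75900 W = 678000 W.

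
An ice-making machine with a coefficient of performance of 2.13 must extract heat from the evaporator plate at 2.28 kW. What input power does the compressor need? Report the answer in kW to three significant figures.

1.07 kW

Ẇ = Q̇_C/COP = 2.280/2.13 = 1.070 kW.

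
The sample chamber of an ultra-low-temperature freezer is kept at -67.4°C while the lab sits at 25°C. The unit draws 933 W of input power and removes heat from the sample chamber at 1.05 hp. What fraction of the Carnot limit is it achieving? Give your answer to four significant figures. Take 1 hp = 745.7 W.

0.3769

Converting, Q̇_C = 1.050 hp = 783.0 W, so COP_actual = Q̇_C/Ẇ = 783.0/933.0 = 0.8392.
In absolute terms T_C = 205.75 K and T_H = 298.15 K, so ΔT = 92.40 K.
COP_Carnot = T_C/ΔT = 205.75/92.40 = 2.227.
η_II = COP_actual/COP_Carnot = 0.8392/2.227 = 0.3769.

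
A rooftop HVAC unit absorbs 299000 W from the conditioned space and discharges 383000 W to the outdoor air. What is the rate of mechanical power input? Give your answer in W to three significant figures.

For a cyclic device the first law requires Q̇_H = Q̇_C + Ẇ.
Ẇ = Q̇_H − Q̇_C = 84000 W.

84000 W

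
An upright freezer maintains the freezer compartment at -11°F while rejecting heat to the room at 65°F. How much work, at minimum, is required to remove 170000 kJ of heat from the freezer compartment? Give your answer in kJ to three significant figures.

28800 kJ

In absolute terms T_C = 249.26 K and T_H = 291.48 K, so ΔT = 42.22 K.
The reversible limit is COP_R = T_C/ΔT = 5.904, so W_min = Q_C/COP = Q_C·ΔT/T_C.
W_min = 170000 × 42.22/249.26 = 28800 kJ.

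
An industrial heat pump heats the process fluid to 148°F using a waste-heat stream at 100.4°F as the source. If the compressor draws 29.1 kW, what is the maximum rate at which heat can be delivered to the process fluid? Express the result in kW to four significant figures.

In absolute terms T_C = 311.15 K and T_H = 337.59 K, so ΔT = 26.44 K.
COP_Carnot = T_H/ΔT = 337.59/26.44 = 12.77.
Q̇_max = COP_Carnot × Ẇ = 12.77 × 29.10 kW = 371.5 kW.

371.5 kW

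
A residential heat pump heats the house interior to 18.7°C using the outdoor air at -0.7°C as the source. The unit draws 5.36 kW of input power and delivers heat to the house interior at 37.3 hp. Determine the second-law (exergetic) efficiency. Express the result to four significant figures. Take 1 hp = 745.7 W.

0.3449

Converting, Q̇_H = 37.30 hp = 27.81 kW, so COP_actual = Q̇_H/Ẇ = 27.81/5.360 = 5.189.
In absolute terms T_C = 272.45 K and T_H = 291.85 K, so ΔT = 19.40 K.
COP_Carnot = T_H/ΔT = 291.85/19.40 = 15.04.
η_II = COP_actual/COP_Carnot = 5.189/15.04 = 0.3449.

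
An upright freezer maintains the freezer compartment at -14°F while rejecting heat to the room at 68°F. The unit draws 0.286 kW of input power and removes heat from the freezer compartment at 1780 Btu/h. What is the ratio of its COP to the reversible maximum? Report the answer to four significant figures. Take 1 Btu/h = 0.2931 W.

0.3356

Converting, Q̇_C = 1780 Btu/h = 0.5217 kW, so COP_actual = Q̇_C/Ẇ = 0.5217/0.2860 = 1.824.
In absolute terms T_C = 247.59 K and T_H = 293.15 K, so ΔT = 45.56 K.
COP_Carnot = T_C/ΔT = 247.59/45.56 = 5.435.
η_II = COP_actual/COP_Carnot = 1.824/5.435 = 0.3356.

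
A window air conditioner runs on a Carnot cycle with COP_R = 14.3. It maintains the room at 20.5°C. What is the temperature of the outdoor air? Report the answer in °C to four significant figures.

COP_R = T_C/(T_H − T_C) gives T_H − T_C = T_C/COP.
With T_C = 293.65 K, T_H = 293.65 × (1 + 1/14.3) = 314.18 K.
Converting, 314.18 K = 41.03°C.

41.03 °C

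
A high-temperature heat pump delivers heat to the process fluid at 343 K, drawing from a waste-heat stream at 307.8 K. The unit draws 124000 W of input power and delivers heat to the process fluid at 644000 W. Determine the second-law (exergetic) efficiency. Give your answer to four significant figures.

0.5330

COP_actual = Q̇_H/Ẇ = 644000/124000 = 5.194.
The reservoir spacing is ΔT = 343 − 307.8 = 35.20 K.
COP_Carnot = T_H/ΔT = 343.00/35.20 = 9.744.
η_II = COP_actual/COP_Carnot = 5.194/9.744 = 0.5330.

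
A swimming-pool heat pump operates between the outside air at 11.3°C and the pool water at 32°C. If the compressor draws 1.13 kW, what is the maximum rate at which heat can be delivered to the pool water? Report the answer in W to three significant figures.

16700 W

In absolute terms T_C = 284.45 K and T_H = 305.15 K, so ΔT = 20.70 K.
COP_Carnot = T_H/ΔT = 305.15/20.70 = 14.74.
Q̇_max = COP_Carnot × Ẇ = 14.74 × 1.130 kW = 16.66 kW = 16660 W.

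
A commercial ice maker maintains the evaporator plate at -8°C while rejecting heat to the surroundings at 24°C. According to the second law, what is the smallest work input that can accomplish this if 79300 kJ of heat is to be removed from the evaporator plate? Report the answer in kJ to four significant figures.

9570 kJ

In absolute terms T_C = 265.15 K and T_H = 297.15 K, so ΔT = 32.00 K.
The reversible limit is COP_R = T_C/ΔT = 8.286, so W_min = Q_C/COP = Q_C·ΔT/T_C.
W_min = 79300 × 32.00/265.15 = 9570 kJ.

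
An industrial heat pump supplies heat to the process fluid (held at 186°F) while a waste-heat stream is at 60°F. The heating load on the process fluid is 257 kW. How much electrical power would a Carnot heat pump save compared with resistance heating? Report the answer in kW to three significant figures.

207 kW

In absolute terms T_C = 288.71 K and T_H = 358.71 K, so ΔT = 70.00 K.
COP_Carnot = T_H/ΔT = 358.71/70.00 = 5.124.
Resistance heating needs Ẇ_res = Q̇_H = 257.0 kW; the reversible heat pump needs only Ẇ_hp = Q̇_H/COP = 50.15 kW.
Saving = 257.0 − 50.15 = 206.8 kW.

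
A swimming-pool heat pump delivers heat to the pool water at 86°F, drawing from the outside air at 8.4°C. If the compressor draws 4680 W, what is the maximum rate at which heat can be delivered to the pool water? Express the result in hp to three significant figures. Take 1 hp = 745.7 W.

88.1 hp

In absolute terms T_C = 281.55 K and T_H = 303.15 K, so ΔT = 21.60 K.
COP_Carnot = T_H/ΔT = 303.15/21.60 = 14.03.
Q̇_max = COP_Carnot × Ẇ = 14.03 × 4680 W = 65680 W = 88.08 hp.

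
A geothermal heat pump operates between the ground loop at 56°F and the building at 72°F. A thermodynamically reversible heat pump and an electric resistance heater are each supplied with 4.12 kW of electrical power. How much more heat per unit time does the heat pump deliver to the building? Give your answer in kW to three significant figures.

133 kW

In absolute terms T_C = 286.48 K and T_H = 295.37 K, so ΔT = 8.889 K.
COP_Carnot = T_H/ΔT = 295.37/8.889 = 33.23.
The heat pump delivers Q̇_H = COP × Ẇ = 136.9 kW; the resistance heater delivers Ẇ = 4.120 kW.
Extra = (COP − 1)·Ẇ = 132.8 kW.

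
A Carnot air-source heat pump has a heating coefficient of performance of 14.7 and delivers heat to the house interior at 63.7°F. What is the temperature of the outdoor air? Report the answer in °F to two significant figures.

COP_HP = T_H/(T_H − T_C) gives T_H − T_C = T_H/COP.
With T_H = 290.76 K, T_C = 290.76 × (1 − 1/14.7) = 270.98 K.
Converting, 270.98 K = 28.10°F.

28 °F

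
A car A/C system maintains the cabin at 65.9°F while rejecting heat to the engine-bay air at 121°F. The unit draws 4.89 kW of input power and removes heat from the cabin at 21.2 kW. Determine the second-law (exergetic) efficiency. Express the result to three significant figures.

0.455

COP_actual = Q̇_C/Ẇ = 21.20/4.890 = 4.335.
In absolute terms T_C = 291.98 K and T_H = 322.59 K, so ΔT = 30.61 K.
COP_Carnot = T_C/ΔT = 291.98/30.61 = 9.538.
η_II = COP_actual/COP_Carnot = 4.335/9.538 = 0.4545.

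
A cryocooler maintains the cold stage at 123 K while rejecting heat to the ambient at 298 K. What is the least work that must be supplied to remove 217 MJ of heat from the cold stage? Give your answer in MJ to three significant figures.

309 MJ

The reservoir spacing is ΔT = 298 − 123 = 175.0 K.
The reversible limit is COP_R = T_C/ΔT = 0.7029, so W_min = Q_C/COP = Q_C·ΔT/T_C.
W_min = 217.0 × 175.0/123.00 = 308.7 MJ.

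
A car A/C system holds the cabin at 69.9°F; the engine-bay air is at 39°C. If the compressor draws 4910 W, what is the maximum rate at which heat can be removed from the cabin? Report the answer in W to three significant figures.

80500 W

In absolute terms T_C = 294.21 K and T_H = 312.15 K, so ΔT = 17.94 K.
COP_Carnot = T_C/ΔT = 294.21/17.94 = 16.40.
Q̇_max = COP_Carnot × Ẇ = 16.40 × 4910 W = 80500 W.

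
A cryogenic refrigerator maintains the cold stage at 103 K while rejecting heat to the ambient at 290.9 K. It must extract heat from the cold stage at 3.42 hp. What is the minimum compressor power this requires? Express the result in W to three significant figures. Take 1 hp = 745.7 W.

4650 W

The reservoir spacing is ΔT = 290.9 − 103 = 187.9 K.
COP_Carnot = T_C/ΔT = 103.00/187.9 = 0.5482.
Ẇ_min = Q̇/COP_Carnot = 3.420/0.5482 = 6.239 hp = 4652 W.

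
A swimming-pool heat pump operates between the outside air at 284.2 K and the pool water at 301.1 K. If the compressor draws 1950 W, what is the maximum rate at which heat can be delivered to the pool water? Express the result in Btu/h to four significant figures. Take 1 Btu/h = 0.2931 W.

The reservoir spacing is ΔT = 301.1 − 284.2 = 16.90 K.
COP_Carnot = T_H/ΔT = 301.10/16.90 = 17.82.
Q̇_max = COP_Carnot × Ẇ = 17.82 × 1950 W = 34740 W = 118500 Btu/h.

118500 Btu/h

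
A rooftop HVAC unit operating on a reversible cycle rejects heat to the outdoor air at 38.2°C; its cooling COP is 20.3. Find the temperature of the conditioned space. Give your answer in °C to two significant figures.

24 °C

For a Carnot refrigerator COP_R = T_C/(T_H − T_C), so T_C = COP·T_H/(1 + COP).
With T_H = 311.35 K, T_C = 20.3 × 311.35/21.30 = 296.73 K.
Converting, 296.73 K = 23.58°C.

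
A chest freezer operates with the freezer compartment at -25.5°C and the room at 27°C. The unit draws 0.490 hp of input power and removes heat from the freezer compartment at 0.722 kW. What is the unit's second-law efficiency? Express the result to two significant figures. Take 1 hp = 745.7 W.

Converting, Q̇_C = 0.7220 kW = 0.9682 hp, so COP_actual = Q̇_C/Ẇ = 0.9682/0.4900 = 1.976.
In absolute terms T_C = 247.65 K and T_H = 300.15 K, so ΔT = 52.50 K.
COP_Carnot = T_C/ΔT = 247.65/52.50 = 4.717.
η_II = COP_actual/COP_Carnot = 1.976/4.717 = 0.4189.

0.42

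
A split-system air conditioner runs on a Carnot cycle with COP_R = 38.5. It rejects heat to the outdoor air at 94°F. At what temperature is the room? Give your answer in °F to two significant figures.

80 °F

For a Carnot refrigerator COP_R = T_C/(T_H − T_C), so T_C = COP·T_H/(1 + COP).
With T_H = 307.59 K, T_C = 38.5 × 307.59/39.50 = 299.81 K.
Converting, 299.81 K = 79.98°F.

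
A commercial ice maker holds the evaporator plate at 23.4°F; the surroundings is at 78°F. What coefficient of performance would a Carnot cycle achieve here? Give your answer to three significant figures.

8.85

In absolute terms T_C = 268.37 K and T_H = 298.71 K, so ΔT = 30.33 K.
For a reversible cycle, COP_Carnot = T_C/ΔT = 268.37/30.33 = 8.847.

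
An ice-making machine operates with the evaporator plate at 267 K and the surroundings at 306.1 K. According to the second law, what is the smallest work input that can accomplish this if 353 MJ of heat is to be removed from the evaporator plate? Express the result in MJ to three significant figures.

The reservoir spacing is ΔT = 306.1 − 267 = 39.10 K.
The reversible limit is COP_R = T_C/ΔT = 6.829, so W_min = Q_C/COP = Q_C·ΔT/T_C.
W_min = 353.0 × 39.10/267.00 = 51.69 MJ.

51.7 MJ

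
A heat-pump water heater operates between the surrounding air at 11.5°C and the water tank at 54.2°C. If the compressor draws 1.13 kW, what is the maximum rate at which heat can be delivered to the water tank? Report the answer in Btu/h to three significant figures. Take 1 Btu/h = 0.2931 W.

29600 Btu/h

In absolute terms T_C = 284.65 K and T_H = 327.35 K, so ΔT = 42.70 K.
COP_Carnot = T_H/ΔT = 327.35/42.70 = 7.666.
Q̇_max = COP_Carnot × Ẇ = 7.666 × 1.130 kW = 8.663 kW = 29560 Btu/h.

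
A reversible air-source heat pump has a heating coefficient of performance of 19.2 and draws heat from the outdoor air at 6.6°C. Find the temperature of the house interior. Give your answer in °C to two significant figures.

COP_HP = T_H/(T_H − T_C) rearranges to T_H = COP·T_C/(COP − 1).
With T_C = 279.75 K, T_H = 19.2 × 279.75/18.20 = 295.12 K.
Converting, 295.12 K = 21.97°C.

22 °C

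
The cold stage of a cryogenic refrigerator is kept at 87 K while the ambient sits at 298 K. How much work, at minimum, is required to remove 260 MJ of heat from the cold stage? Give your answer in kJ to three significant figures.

631000 kJ

The reservoir spacing is ΔT = 298 − 87 = 211.0 K.
The reversible limit is COP_R = T_C/ΔT = 0.4123, so W_min = Q_C/COP = Q_C·ΔT/T_C.
W_min = 260.0 × 211.0/87.00 = 630.6 MJ = 630600 kJ.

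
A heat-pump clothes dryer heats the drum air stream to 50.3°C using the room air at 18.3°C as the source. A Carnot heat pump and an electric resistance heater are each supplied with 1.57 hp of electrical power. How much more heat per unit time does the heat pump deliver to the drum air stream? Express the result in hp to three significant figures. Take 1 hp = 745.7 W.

In absolute terms T_C = 291.45 K and T_H = 323.45 K, so ΔT = 32.00 K.
COP_Carnot = T_H/ΔT = 323.45/32.00 = 10.11.
The heat pump delivers Q̇_H = COP × Ẇ = 15.87 hp; the resistance heater delivers Ẇ = 1.570 hp.
Extra = (COP − 1)·Ẇ = 14.30 hp.

14.3 hp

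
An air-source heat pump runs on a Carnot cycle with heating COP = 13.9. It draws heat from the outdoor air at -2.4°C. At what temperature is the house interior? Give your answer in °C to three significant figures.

18.6 °C

COP_HP = T_H/(T_H − T_C) rearranges to T_H = COP·T_C/(COP − 1).
With T_C = 270.75 K, T_H = 13.9 × 270.75/12.90 = 291.74 K.
Converting, 291.74 K = 18.59°C.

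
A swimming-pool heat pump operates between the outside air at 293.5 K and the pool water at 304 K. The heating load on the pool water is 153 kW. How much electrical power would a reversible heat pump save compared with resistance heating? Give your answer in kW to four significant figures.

147.7 kW

The reservoir spacing is ΔT = 304 − 293.5 = 10.50 K.
COP_Carnot = T_H/ΔT = 304.00/10.50 = 28.95.
Resistance heating needs Ẇ_res = Q̇_H = 153.0 kW; the reversible heat pump needs only Ẇ_hp = Q̇_H/COP = 5.285 kW.
Saving = 153.0 − 5.285 = 147.7 kW.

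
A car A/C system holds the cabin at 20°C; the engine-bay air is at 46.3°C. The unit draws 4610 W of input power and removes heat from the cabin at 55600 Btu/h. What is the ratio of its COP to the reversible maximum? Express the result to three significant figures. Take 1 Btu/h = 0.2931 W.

0.317

Converting, Q̇_C = 55600 Btu/h = 16300 W, so COP_actual = Q̇_C/Ẇ = 16300/4610 = 3.535.
In absolute terms T_C = 293.15 K and T_H = 319.45 K, so ΔT = 26.30 K.
COP_Carnot = T_C/ΔT = 293.15/26.30 = 11.15.
η_II = COP_actual/COP_Carnot = 3.535/11.15 = 0.3171.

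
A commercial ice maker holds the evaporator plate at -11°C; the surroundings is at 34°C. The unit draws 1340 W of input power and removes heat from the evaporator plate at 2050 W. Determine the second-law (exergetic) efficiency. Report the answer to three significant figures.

COP_actual = Q̇_C/Ẇ = 2050/1340 = 1.530.
In absolute terms T_C = 262.15 K and T_H = 307.15 K, so ΔT = 45.00 K.
COP_Carnot = T_C/ΔT = 262.15/45.00 = 5.826.
η_II = COP_actual/COP_Carnot = 1.530/5.826 = 0.2626.

0.263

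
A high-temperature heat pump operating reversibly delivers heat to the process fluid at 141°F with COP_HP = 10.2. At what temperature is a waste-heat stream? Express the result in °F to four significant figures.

82.11 °F

COP_HP = T_H/(T_H − T_C) gives T_H − T_C = T_H/COP.
With T_H = 333.71 K, T_C = 333.71 × (1 − 1/10.2) = 300.99 K.
Converting, 300.99 K = 82.11°F.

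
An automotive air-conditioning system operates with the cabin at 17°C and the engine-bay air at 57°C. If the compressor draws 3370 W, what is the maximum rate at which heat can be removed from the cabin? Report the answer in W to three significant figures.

In absolute terms T_C = 290.15 K and T_H = 330.15 K, so ΔT = 40.00 K.
COP_Carnot = T_C/ΔT = 290.15/40.00 = 7.254.
Q̇_max = COP_Carnot × Ẇ = 7.254 × 3370 W = 24450 W.

24400 W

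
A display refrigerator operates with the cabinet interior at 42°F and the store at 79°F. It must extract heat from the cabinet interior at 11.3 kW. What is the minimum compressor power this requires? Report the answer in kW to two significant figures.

In absolute terms T_C = 278.71 K and T_H = 299.26 K, so ΔT = 20.56 K.
COP_Carnot = T_C/ΔT = 278.71/20.56 = 13.56.
Ẇ_min = Q̇/COP_Carnot = 11.30/13.56 = 0.8334 kW.

0.83 kW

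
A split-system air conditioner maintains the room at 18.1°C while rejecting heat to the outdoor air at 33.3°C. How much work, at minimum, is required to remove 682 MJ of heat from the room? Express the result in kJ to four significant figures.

In absolute terms T_C = 291.25 K and T_H = 306.45 K, so ΔT = 15.20 K.
The reversible limit is COP_R = T_C/ΔT = 19.16, so W_min = Q_C/COP = Q_C·ΔT/T_C.
W_min = 682.0 × 15.20/291.25 = 35.59 MJ = 35590 kJ.

35590 kJ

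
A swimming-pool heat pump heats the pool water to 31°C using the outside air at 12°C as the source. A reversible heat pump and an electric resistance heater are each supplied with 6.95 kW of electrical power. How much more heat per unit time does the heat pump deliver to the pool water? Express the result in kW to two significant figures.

100 kW

In absolute terms T_C = 285.15 K and T_H = 304.15 K, so ΔT = 19.00 K.
COP_Carnot = T_H/ΔT = 304.15/19.00 = 16.01.
The heat pump delivers Q̇_H = COP × Ẇ = 111.3 kW; the resistance heater delivers Ẇ = 6.950 kW.
Extra = (COP − 1)·Ẇ = 104.3 kW.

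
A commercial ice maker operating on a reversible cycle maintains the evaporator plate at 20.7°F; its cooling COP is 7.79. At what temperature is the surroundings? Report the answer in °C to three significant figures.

COP_R = T_C/(T_H − T_C) gives T_H − T_C = T_C/COP.
With T_C = 266.87 K, T_H = 266.87 × (1 + 1/7.79) = 301.13 K.
Converting, 301.13 K = 27.98°C.

28.0 °C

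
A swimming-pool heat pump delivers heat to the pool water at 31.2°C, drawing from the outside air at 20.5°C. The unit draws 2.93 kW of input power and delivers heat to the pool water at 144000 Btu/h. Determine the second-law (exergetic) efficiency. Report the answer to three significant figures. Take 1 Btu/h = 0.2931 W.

0.506

Converting, Q̇_H = 144000 Btu/h = 42.21 kW, so COP_actual = Q̇_H/Ẇ = 42.21/2.930 = 14.40.
In absolute terms T_C = 293.65 K and T_H = 304.35 K, so ΔT = 10.70 K.
COP_Carnot = T_H/ΔT = 304.35/10.70 = 28.44.
η_II = COP_actual/COP_Carnot = 14.40/28.44 = 0.5064.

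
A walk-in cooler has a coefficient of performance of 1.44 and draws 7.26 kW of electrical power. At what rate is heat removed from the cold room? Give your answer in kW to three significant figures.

Q̇_C = COP × Ẇ = 1.44 × 7.260 = 10.45 kW.

10.5 kW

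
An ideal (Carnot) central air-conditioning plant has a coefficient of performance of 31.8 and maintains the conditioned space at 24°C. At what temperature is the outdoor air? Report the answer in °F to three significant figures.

92.0 °F

COP_R = T_C/(T_H − T_C) gives T_H − T_C = T_C/COP.
With T_C = 297.15 K, T_H = 297.15 × (1 + 1/31.8) = 306.49 K.
Converting, 306.49 K = 92.02°F.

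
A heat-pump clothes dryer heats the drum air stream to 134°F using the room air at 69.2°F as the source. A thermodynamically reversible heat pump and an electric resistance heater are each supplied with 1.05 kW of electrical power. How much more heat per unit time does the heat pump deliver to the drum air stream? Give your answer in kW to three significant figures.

8.57 kW

In absolute terms T_C = 293.82 K and T_H = 329.82 K, so ΔT = 36.00 K.
COP_Carnot = T_H/ΔT = 329.82/36.00 = 9.162.
The heat pump delivers Q̇_H = COP × Ẇ = 9.620 kW; the resistance heater delivers Ẇ = 1.050 kW.
Extra = (COP − 1)·Ẇ = 8.570 kW.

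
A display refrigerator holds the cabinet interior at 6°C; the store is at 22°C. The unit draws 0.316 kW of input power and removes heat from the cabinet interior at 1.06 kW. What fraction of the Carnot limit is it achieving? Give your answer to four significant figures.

COP_actual = Q̇_C/Ẇ = 1.060/0.3160 = 3.354.
In absolute terms T_C = 279.15 K and T_H = 295.15 K, so ΔT = 16.00 K.
COP_Carnot = T_C/ΔT = 279.15/16.00 = 17.45.
η_II = COP_actual/COP_Carnot = 3.354/17.45 = 0.1923.

0.1923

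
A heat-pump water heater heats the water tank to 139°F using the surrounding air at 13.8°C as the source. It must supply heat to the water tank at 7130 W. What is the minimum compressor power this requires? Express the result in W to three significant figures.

979 W

In absolute terms T_C = 286.95 K and T_H = 332.59 K, so ΔT = 45.64 K.
COP_Carnot = T_H/ΔT = 332.59/45.64 = 7.287.
Ẇ_min = Q̇/COP_Carnot = 7130/7.287 = 978.5 W.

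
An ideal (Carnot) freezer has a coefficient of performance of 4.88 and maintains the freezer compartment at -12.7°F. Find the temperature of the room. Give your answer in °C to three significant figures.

26.1 °C

COP_R = T_C/(T_H − T_C) gives T_H − T_C = T_C/COP.
With T_C = 248.32 K, T_H = 248.32 × (1 + 1/4.88) = 299.20 K.
Converting, 299.20 K = 26.05°C.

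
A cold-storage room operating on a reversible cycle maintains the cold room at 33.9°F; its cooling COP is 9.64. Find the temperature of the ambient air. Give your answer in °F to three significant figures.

COP_R = T_C/(T_H − T_C) gives T_H − T_C = T_C/COP.
With T_C = 274.21 K, T_H = 274.21 × (1 + 1/9.64) = 302.65 K.
Converting, 302.65 K = 85.10°F.

85.1 °F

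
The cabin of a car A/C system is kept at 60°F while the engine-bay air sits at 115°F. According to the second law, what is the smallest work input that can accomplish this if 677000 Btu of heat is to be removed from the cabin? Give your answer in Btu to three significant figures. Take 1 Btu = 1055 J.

71700 Btu

In absolute terms T_C = 288.71 K and T_H = 319.26 K, so ΔT = 30.56 K.
The reversible limit is COP_R = T_C/ΔT = 9.449, so W_min = Q_C/COP = Q_C·ΔT/T_C.
W_min = 677000 × 30.56/288.71 = 71650 Btu.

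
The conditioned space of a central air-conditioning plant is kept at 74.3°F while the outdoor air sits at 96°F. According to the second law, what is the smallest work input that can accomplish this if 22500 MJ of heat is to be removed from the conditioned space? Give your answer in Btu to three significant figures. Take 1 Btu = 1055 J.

867000 Btu

In absolute terms T_C = 296.65 K and T_H = 308.71 K, so ΔT = 12.06 K.
The reversible limit is COP_R = T_C/ΔT = 24.61, so W_min = Q_C/COP = Q_C·ΔT/T_C.
W_min = 22500 × 12.06/296.65 = 914.4 MJ = 866700 Btu.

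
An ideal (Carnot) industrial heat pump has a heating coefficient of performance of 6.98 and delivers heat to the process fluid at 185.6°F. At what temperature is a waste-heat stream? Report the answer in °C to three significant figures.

COP_HP = T_H/(T_H − T_C) gives T_H − T_C = T_H/COP.
With T_H = 358.48 K, T_C = 358.48 × (1 − 1/6.98) = 307.12 K.
Converting, 307.12 K = 33.97°C.

34.0 °C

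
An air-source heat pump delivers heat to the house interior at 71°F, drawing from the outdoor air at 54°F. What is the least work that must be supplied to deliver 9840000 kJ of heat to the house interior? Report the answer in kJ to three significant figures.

315000 kJ

In absolute terms T_C = 285.37 K and T_H = 294.82 K, so ΔT = 9.444 K.
The reversible limit is COP_HP = T_H/ΔT = 31.22, so W_min = Q_H/COP = Q_H·ΔT/T_H.
W_min = 9840000 × 9.444/294.82 = 315200 kJ.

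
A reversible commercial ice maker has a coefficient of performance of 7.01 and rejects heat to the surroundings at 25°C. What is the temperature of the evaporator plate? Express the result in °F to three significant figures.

10.0 °F

For a Carnot refrigerator COP_R = T_C/(T_H − T_C), so T_C = COP·T_H/(1 + COP).
With T_H = 298.15 K, T_C = 7.01 × 298.15/8.010 = 260.93 K.
Converting, 260.93 K = 10.00°F.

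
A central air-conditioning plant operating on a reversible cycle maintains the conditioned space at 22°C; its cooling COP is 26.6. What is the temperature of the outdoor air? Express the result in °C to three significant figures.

COP_R = T_C/(T_H − T_C) gives T_H − T_C = T_C/COP.
With T_C = 295.15 K, T_H = 295.15 × (1 + 1/26.6) = 306.25 K.
Converting, 306.25 K = 33.10°C.

33.1 °C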